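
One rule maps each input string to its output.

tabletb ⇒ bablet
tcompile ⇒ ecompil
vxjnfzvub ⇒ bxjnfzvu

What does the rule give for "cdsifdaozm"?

mdsifdaoz

The pattern: swap the first and last characters, then delete the last character.
For "cdsifdaozm", step one produces "mdsifdaozc"; step two turns that into "mdsifdaoz".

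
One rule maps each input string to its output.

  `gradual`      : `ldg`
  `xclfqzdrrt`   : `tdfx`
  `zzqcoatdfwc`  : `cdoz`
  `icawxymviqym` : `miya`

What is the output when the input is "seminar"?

ris

What's happening: reverse the string, then keep one character in every 3, starting at position 1 (positions 1st, 4th, 7th, ...).
Applying both steps to "seminar": "ranimes", then "ris".
(Check on "xclfqzdrrt": → "trrdzqflcx" → "tdfx" ✓)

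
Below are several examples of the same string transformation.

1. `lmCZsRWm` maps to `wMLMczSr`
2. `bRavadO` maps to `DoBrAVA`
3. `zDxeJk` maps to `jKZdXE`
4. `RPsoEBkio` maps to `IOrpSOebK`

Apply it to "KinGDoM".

In each case the input is transformed by: flip the case of every letter, then move the last 2 characters to the front (rotate right by 2).
On "KinGDoM": the first step gives "kINgdOm", and the second then gives "OmkINgd".
(Check on "RPsoEBkio": → "rpSOebKIO" → "IOrpSOebK" ✓)

OmkINgd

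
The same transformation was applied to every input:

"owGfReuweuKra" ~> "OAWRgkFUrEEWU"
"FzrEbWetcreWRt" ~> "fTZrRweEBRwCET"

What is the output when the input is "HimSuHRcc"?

Each output is the input with this applied: flip the case of every letter, then take characters alternately from the front and the back (1st, last, 2nd, 2nd-last, ...).
"HimSuHRcc" → "hIMsUhrCC" → "hCICMrshU".
(Check on "FzrEbWetcreWRt": → "fZReBwETCREwrT" → "fTZrRweEBRwCET" ✓)

hCICMrshU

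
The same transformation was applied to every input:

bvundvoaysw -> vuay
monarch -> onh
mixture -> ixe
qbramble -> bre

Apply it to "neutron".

eun

In each case the input is transformed by: swap each adjacent pair of characters (1↔2, 3↔4, ...), then keep one character in every 3, starting at position 1 (positions 1st, 4th, 7th, ...).
Starting from "neutron": after the first operation, "entuorn"; after the second, "eun".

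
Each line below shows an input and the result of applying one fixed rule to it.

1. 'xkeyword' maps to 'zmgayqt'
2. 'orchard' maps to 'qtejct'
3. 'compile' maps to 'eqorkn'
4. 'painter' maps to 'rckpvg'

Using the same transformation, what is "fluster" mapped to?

hnwuvg

The transformation: shift every letter 2 places forward in the alphabet (wrapping around), then delete the last character.
Working it through for "fluster": intermediate "hnwuvgt", final "hnwuvg".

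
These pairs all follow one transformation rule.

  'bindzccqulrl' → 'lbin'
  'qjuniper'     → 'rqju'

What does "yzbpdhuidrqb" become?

byzb

The rule is to move the last character to the front, then keep only the first 4 characters.
Starting from "yzbpdhuidrqb": after the first operation, "byzbpdhuidrq"; after the second, "byzb".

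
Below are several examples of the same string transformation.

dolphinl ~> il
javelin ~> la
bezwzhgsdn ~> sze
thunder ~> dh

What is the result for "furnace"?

Rule — reverse the string, then keep one character in every 3, starting at position 3 (positions 3rd, 6th, 9th, ...).
Starting from "furnace": after the first operation, "ecanruf"; after the second, "au".
(Check on "javelin": → "nilevaj" → "la" ✓)

au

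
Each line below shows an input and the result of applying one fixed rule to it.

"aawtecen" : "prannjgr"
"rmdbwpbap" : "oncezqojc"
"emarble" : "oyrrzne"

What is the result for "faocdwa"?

qjnsnbp

What's happening: move the last 3 characters to the front (rotate right by 3), then shift every letter 13 places forward in the alphabet (wrapping around) — i.e. ROT13.
Working it through for "faocdwa": intermediate "dwafaoc", final "qjnsnbp".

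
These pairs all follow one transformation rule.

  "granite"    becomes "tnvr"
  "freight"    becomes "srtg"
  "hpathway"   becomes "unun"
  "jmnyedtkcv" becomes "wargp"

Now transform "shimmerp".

fvze

The pattern: shift every letter 13 places forward in the alphabet (wrapping around) — i.e. ROT13, then keep every other character starting from the first (positions 1st, 3rd, 5th, ...).
On "shimmerp": the first step gives "fuvzzrec", and the second then gives "fvze".
(Check on "granite": → "tenavgr" → "tnvr" ✓)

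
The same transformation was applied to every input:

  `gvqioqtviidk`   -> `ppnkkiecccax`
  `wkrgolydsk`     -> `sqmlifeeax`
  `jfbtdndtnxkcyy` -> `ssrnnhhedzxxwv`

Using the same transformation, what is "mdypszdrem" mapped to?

tsmljggyxx

Looking at the pairs, the operation is to sort the characters into reverse alphabetical order, then shift every letter 6 places backward in the alphabet (wrapping around).
For "mdypszdrem" the result is "tsmljggyxx".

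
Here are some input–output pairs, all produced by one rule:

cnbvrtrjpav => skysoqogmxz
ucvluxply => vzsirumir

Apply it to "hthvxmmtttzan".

Each output is the input with this applied: shift every letter 3 places backward in the alphabet (wrapping around), then swap the first and last characters.
For "hthvxmmtttzan" the result is "kqesujjqqqwxe".

kqesujjqqqwxe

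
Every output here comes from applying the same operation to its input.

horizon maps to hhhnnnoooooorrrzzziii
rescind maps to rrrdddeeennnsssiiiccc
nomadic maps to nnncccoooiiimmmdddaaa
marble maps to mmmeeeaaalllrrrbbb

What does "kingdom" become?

Each output is the input with this applied: take characters alternately from the front and the back (1st, last, 2nd, 2nd-last, ...), then repeat every character 3 times.
For "kingdom", step one produces "kmiondg"; step two turns that into "kkkmmmiiiooonnndddggg".

kkkmmmiiiooonnndddggg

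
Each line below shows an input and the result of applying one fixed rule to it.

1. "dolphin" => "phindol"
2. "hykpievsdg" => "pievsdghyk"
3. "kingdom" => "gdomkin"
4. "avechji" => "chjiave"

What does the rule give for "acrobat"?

Each output is the input with this applied: move the first 3 characters to the end (rotate left by 3).
On "acrobat" that produces "obatacr".

obatacr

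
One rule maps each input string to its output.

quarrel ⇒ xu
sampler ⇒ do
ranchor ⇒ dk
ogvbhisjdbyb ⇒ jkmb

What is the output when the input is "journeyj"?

The transformation: keep one character in every 3, starting at position 2 (positions 2nd, 5th, 8th, ...), then shift every letter 3 places forward in the alphabet (wrapping around).
Working it through for "journeyj": intermediate "onj", final "rqm".
(Check on "ogvbhisjdbyb": → "ghjy" → "jkmb" ✓)

rqm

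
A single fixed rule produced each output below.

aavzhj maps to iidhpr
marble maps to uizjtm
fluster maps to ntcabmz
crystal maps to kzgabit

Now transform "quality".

In each case the input is transformed by: shift every letter 8 places forward in the alphabet (wrapping around).
Applying that to "quality" gives "ycitqbg".

ycitqbg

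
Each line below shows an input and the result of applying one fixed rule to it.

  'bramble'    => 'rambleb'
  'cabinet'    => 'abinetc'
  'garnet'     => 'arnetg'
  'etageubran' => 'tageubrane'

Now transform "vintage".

In each case the input is transformed by: move the first character to the end.
Doing the same to "vintage": "intagev".

intagev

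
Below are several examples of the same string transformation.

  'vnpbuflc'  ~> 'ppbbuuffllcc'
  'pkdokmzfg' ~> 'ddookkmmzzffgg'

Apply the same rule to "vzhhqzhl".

hhhhqqzzhhll

In each case the input is transformed by: delete the first 2 characters, then double every character.
Applying both steps to "vzhhqzhl": "hhqzhl", then "hhhhqqzzhhll".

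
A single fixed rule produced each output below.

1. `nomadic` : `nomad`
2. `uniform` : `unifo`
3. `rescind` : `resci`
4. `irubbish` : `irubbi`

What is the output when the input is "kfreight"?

Each output is the input with this applied: delete the last 2 characters.
On "kfreight" that produces "kfreig".

kfreig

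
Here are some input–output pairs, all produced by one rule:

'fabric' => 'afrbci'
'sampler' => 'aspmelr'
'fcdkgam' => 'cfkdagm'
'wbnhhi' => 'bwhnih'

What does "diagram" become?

idgaarm

The pattern: swap each adjacent pair of characters (1↔2, 3↔4, ...).
Applying that to "diagram" gives "idgaarm".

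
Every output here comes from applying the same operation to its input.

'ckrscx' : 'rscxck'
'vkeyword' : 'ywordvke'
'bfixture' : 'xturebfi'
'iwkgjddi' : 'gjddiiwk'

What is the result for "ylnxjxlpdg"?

jxlpdgylnx

What's happening: move the last character to the front, then swap the front and back halves of the string.
Working it through for "ylnxjxlpdg": intermediate "gylnxjxlpd", final "jxlpdgylnx".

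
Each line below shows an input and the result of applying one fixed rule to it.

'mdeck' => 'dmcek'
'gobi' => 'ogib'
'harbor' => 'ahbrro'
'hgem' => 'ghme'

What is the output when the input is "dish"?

idhs

Each output is the input with this applied: swap each adjacent pair of characters (1↔2, 3↔4, ...).
So "dish" becomes "idhs".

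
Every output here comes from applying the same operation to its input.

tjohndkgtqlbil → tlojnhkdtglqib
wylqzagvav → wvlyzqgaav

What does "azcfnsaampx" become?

axcznfasmap

In each case the input is transformed by: move the last character to the front, then swap each adjacent pair of characters (1↔2, 3↔4, ...).
"azcfnsaampx" → "axcznfasmap".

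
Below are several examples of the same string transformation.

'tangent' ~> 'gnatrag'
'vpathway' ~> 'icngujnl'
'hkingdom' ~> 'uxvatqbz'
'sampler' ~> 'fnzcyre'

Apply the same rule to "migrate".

zvtengr

The rule is to shift every letter 13 places forward in the alphabet (wrapping around) — i.e. ROT13.
For "migrate" the result is "zvtengr".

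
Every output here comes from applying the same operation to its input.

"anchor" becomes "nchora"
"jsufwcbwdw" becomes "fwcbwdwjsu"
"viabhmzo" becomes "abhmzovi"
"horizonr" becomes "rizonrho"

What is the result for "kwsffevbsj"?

ffevbsjkws

What's happening: swap the front and back halves of the string, then move the last 2 characters to the front (rotate right by 2).
On "kwsffevbsj": the first step gives "evbsjkwsff", and the second then gives "ffevbsjkws".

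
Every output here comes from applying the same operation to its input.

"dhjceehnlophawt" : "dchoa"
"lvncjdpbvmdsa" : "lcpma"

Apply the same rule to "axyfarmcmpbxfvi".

What's happening: keep one character in every 3, starting at position 1 (positions 1st, 4th, 7th, ...).
For "axyfarmcmpbxfvi" the result is "afmpf".

afmpf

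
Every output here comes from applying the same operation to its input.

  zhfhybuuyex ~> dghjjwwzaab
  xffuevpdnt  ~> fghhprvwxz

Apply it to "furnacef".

ceghhptw

Looking at the pairs, the operation is to sort the characters into alphabetical order, then shift every letter 2 places forward in the alphabet (wrapping around).
Working it through for "furnacef": intermediate "aceffnru", final "ceghhptw".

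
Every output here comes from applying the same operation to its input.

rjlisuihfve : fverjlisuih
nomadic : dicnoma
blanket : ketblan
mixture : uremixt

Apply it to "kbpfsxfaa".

The rule is to move the last 3 characters to the front (rotate right by 3).
For "kbpfsxfaa" the result is "faakbpfsx".

faakbpfsx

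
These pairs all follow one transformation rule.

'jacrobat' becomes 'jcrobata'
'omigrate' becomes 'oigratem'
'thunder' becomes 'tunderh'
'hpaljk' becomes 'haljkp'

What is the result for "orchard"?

What's happening: move the first character to the end, then swap the first and last characters.
"orchard" → "rchardo" → "ochardr".
(Check on "jacrobat": → "acrobatj" → "jcrobata" ✓)

ochardr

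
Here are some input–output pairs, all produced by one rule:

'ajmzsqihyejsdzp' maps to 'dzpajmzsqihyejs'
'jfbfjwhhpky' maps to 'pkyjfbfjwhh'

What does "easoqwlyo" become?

lyoeasoqw

The pattern: move the last 3 characters to the front (rotate right by 3).
Applying that to "easoqwlyo" gives "lyoeasoqw".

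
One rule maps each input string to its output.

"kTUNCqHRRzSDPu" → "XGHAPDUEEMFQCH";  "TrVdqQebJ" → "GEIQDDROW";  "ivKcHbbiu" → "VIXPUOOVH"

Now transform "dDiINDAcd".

The pattern: shift every letter 13 places forward in the alphabet (wrapping around) — i.e. ROT13, then convert every letter to uppercase.
Working it through for "dDiINDAcd": intermediate "qQvVAQNpq", final "QQVVAQNPQ".

QQVVAQNPQ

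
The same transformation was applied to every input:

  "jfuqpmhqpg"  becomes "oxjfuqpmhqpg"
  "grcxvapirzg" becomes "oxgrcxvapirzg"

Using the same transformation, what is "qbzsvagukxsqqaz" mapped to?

oxqbzsvagukxsqqaz

In each case the input is transformed by: prepend "ox".
On "qbzsvagukxsqqaz" that produces "oxqbzsvagukxsqqaz".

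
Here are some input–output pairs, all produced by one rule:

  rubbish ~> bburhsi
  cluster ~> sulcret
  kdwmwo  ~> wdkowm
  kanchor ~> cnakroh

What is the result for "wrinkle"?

nirwelk

In each case the input is transformed by: move the last 3 characters to the front (rotate right by 3), then reverse the string.
For "wrinkle" the result is "nirwelk".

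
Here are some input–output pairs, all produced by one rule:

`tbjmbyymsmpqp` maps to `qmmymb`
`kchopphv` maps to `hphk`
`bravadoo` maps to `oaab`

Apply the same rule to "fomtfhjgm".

ghto

What's happening: reverse the string, then keep every other character starting from the second (positions 2nd, 4th, 6th, ...).
On "fomtfhjgm" that produces "ghto".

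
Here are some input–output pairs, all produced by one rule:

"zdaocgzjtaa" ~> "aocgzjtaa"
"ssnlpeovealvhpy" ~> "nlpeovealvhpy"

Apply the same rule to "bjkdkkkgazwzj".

Rule — delete the first 2 characters.
Applying that to "bjkdkkkgazwzj" gives "kdkkkgazwzj".

kdkkkgazwzj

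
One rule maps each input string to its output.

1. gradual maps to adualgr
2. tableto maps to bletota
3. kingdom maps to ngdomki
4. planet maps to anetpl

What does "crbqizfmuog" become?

Rule — move the first 2 characters to the end (rotate left by 2).
Applying that to "crbqizfmuog" gives "bqizfmuogcr".

bqizfmuogcr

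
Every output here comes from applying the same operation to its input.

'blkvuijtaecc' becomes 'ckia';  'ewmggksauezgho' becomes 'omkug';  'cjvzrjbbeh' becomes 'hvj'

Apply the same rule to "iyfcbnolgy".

yfn

Looking at the pairs, the operation is to move the last 2 characters to the front (rotate right by 2), then keep one character in every 3, starting at position 2 (positions 2nd, 5th, 8th, ...).
Starting from "iyfcbnolgy": after the first operation, "gyiyfcbnol"; after the second, "yfn".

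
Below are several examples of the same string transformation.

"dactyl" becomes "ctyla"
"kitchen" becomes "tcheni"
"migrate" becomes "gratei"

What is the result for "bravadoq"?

avadoqr

Rule — delete the first character, then move the first character to the end.
Starting from "bravadoq": after the first operation, "ravadoq"; after the second, "avadoqr".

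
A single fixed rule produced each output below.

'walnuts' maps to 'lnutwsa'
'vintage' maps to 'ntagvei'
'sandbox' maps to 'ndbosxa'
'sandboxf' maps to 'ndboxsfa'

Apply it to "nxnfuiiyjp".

The pattern: swap the first and last characters, then move the first 2 characters to the end (rotate left by 2).
On "nxnfuiiyjp": the first step gives "pxnfuiiyjn", and the second then gives "nfuiiyjnpx".

nfuiiyjnpx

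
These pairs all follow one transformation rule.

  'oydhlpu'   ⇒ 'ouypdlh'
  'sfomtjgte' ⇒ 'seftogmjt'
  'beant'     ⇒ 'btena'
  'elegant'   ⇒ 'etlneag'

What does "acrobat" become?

The pattern: take characters alternately from the front and the back (1st, last, 2nd, 2nd-last, ...).
For "acrobat" the result is "atcarbo".

atcarbo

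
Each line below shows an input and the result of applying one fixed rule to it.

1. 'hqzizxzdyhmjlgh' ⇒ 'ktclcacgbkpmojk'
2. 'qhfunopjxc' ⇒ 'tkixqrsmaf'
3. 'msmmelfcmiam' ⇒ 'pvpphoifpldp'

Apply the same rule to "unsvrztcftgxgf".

The pattern: shift every letter 3 places forward in the alphabet (wrapping around).
Doing the same to "unsvrztcftgxgf": "xqvyucwfiwjaji".

xqvyucwfiwjaji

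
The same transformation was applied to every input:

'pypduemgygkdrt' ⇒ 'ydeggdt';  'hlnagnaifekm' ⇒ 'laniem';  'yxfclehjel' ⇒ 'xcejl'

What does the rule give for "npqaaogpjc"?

In each case the input is transformed by: keep every other character starting from the second (positions 2nd, 4th, 6th, ...).
For "npqaaogpjc" the result is "paopc".

paopc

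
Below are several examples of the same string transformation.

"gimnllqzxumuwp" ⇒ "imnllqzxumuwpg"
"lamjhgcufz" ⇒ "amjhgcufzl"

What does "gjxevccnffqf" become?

jxevccnffqfg

In each case the input is transformed by: move the first character to the end.
"gjxevccnffqf" → "jxevccnffqfg".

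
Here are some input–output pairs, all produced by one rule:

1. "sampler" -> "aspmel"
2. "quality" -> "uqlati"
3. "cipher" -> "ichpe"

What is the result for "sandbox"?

Each output is the input with this applied: delete the last character, then swap each adjacent pair of characters (1↔2, 3↔4, ...).
Working it through for "sandbox": intermediate "sandbo", final "asdnob".

asdnob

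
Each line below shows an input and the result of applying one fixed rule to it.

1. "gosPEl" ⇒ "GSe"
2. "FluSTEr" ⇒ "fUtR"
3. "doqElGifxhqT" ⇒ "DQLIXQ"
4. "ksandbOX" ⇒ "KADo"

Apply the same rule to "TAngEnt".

The rule is to flip the case of every letter, then keep every other character starting from the first (positions 1st, 3rd, 5th, ...).
Applying both steps to "TAngEnt": "taNGeNT", then "tNeT".

tNeT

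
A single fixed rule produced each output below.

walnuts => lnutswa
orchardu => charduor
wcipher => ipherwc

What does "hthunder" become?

The transformation: move the first 2 characters to the end (rotate left by 2).
For "hthunder" the result is "hunderht".

hunderht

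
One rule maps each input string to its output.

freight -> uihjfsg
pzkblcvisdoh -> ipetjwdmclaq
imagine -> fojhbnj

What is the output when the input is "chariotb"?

cupjsbid

The pattern: shift every letter 1 place forward in the alphabet (wrapping around), then reverse the string.
Working it through for "chariotb": intermediate "dibsjpuc", final "cupjsbid".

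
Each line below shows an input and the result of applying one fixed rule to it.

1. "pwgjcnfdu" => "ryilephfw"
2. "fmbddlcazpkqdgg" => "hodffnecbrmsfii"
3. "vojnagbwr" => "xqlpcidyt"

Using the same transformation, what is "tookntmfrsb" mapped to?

The rule is to shift every letter 2 places forward in the alphabet (wrapping around).
Applying that to "tookntmfrsb" gives "vqqmpvohtud".

vqqmpvohtud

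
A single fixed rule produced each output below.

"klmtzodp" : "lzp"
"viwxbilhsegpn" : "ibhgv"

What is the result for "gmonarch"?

The pattern: move the first character to the end, then keep one character in every 3, starting at position 1 (positions 1st, 4th, 7th, ...).
Starting from "gmonarch": after the first operation, "monarchg"; after the second, "mah".

mah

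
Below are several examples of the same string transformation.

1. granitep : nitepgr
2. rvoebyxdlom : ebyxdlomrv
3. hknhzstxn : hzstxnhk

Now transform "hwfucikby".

The rule is to move the first 2 characters to the end (rotate left by 2), then delete the first character.
Applying both steps to "hwfucikby": "fucikbyhw", then "ucikbyhw".

ucikbyhw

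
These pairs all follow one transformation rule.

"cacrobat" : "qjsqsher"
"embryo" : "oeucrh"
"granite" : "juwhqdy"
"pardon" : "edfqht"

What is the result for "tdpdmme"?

cujtftc

The transformation: move the last 2 characters to the front (rotate right by 2), then shift every letter 10 places backward in the alphabet (wrapping around).
For "tdpdmme", step one produces "metdpdm"; step two turns that into "cujtftc".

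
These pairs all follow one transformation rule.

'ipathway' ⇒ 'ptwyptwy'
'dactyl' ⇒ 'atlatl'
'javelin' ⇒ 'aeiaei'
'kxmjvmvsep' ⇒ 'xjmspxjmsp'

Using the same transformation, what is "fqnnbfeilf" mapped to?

What's happening: keep every other character starting from the second (positions 2nd, 4th, 6th, ...), then write the whole string twice.
"fqnnbfeilf" → "qnfif" → "qnfifqnfif".

qnfifqnfif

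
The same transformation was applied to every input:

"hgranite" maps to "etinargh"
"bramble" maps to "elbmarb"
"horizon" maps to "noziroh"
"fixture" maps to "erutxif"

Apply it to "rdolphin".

The transformation: reverse the string.
Doing the same to "rdolphin": "nihplodr".

nihplodr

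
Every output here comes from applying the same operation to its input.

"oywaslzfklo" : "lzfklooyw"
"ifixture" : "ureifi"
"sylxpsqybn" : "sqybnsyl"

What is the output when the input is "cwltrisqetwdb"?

In each case the input is transformed by: move the first 3 characters to the end (rotate left by 3), then delete the first 2 characters.
Starting from "cwltrisqetwdb": after the first operation, "trisqetwdbcwl"; after the second, "isqetwdbcwl".

isqetwdbcwl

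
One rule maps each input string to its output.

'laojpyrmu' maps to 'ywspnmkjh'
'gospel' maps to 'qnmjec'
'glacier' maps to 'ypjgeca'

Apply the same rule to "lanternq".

yrpolljc

Looking at the pairs, the operation is to shift every letter 2 places backward in the alphabet (wrapping around), then sort the characters into reverse alphabetical order.
Working it through for "lanternq": intermediate "jylrcplo", final "yrpolljc".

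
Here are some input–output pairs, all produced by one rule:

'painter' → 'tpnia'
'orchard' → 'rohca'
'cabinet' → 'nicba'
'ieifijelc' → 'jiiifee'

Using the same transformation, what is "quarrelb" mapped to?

Rule — delete the last 2 characters, then sort the characters into reverse alphabetical order.
For "quarrelb", step one produces "quarre"; step two turns that into "urrqea".
(Check on "ieifijelc": → "ieifije" → "jiiifee" ✓)

urrqea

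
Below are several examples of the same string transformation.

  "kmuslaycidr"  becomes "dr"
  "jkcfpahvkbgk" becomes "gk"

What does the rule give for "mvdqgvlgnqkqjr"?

jr

What's happening: keep only the last 2 characters.
"mvdqgvlgnqkqjr" → "jr".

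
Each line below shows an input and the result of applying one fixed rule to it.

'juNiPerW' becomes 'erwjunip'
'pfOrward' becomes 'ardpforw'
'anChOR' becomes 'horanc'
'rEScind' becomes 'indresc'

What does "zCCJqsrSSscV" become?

Looking at the pairs, the operation is to move the last 3 characters to the front (rotate right by 3), then convert every letter to lowercase.
Working it through for "zCCJqsrSSscV": intermediate "scVzCCJqsrSS", final "scvzccjqsrss".

scvzccjqsrss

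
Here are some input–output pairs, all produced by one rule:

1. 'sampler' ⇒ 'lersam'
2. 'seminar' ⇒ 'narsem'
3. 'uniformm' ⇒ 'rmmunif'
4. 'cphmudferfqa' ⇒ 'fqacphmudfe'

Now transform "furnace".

acefur

The rule is to move the last 3 characters to the front (rotate right by 3), then delete the last character.
Applying both steps to "furnace": "acefurn", then "acefur".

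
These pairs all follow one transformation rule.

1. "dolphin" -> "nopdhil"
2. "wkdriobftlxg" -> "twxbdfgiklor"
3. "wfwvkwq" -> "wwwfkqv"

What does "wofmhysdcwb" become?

In each case the input is transformed by: sort the characters into alphabetical order, then move the last 3 characters to the front (rotate right by 3).
For "wofmhysdcwb" the result is "wwybcdfhmos".

wwybcdfhmos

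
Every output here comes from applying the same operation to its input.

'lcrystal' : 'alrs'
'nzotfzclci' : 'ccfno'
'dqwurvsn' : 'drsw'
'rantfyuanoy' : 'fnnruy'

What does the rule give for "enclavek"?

Looking at the pairs, the operation is to keep every other character starting from the first (positions 1st, 3rd, 5th, ...), then sort the characters into alphabetical order.
Starting from "enclavek": after the first operation, "ecae"; after the second, "acee".

acee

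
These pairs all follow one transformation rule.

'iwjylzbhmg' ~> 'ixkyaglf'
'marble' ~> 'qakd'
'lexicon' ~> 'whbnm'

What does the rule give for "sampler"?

lokdq

The pattern: shift every letter 1 place backward in the alphabet (wrapping around), then delete the first 2 characters.
On "sampler": the first step gives "rzlokdq", and the second then gives "lokdq".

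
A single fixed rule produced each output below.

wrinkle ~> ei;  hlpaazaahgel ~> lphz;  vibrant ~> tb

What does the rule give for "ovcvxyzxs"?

scy

The pattern: take characters alternately from the front and the back (1st, last, 2nd, 2nd-last, ...), then keep one character in every 3, starting at position 2 (positions 2nd, 5th, 8th, ...).
Starting from "ovcvxyzxs": after the first operation, "osvxczvyx"; after the second, "scy".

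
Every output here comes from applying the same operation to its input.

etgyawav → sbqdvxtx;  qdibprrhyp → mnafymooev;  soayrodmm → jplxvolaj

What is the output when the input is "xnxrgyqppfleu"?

rukuodvnmmcib

In each case the input is transformed by: shift every letter 3 places backward in the alphabet (wrapping around), then move the last character to the front.
For "xnxrgyqppfleu" the result is "rukuodvnmmcib".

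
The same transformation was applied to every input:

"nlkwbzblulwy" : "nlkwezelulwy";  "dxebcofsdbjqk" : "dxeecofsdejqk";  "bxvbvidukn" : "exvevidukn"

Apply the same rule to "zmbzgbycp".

zmezgeycp

The transformation: replace every "b" with "e".
Applying that to "zmbzgbycp" gives "zmezgeycp".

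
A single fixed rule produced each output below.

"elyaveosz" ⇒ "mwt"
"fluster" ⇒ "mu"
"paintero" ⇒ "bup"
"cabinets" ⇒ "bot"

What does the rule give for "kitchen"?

In each case the input is transformed by: keep one character in every 3, starting at position 2 (positions 2nd, 5th, 8th, ...), then shift every letter 1 place forward in the alphabet (wrapping around).
"kitchen" → "ih" → "ji".

ji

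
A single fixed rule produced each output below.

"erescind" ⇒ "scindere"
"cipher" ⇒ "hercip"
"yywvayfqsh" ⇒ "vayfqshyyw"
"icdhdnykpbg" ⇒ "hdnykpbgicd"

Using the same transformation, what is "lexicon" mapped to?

Each output is the input with this applied: move the first 3 characters to the end (rotate left by 3).
So "lexicon" becomes "iconlex".

iconlex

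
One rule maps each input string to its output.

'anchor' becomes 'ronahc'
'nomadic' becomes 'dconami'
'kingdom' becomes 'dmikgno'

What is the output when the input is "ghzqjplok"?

The pattern: swap each adjacent pair of characters (1↔2, 3↔4, ...), then move the last 2 characters to the front (rotate right by 2).
So "ghzqjplok" becomes "lkhgqzpjo".

lkhgqzpjo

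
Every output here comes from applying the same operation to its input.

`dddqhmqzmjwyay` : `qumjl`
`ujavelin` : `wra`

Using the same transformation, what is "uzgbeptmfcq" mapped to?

mrzd

In each case the input is transformed by: shift every letter 13 places forward in the alphabet (wrapping around) — i.e. ROT13, then keep one character in every 3, starting at position 2 (positions 2nd, 5th, 8th, ...).
Starting from "uzgbeptmfcq": after the first operation, "hmtorcgzspd"; after the second, "mrzd".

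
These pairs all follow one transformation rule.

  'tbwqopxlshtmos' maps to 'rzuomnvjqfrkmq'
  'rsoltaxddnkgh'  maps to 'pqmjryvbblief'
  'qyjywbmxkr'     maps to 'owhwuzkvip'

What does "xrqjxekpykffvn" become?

The rule is to shift every letter 2 places backward in the alphabet (wrapping around).
On "xrqjxekpykffvn" that produces "vpohvcinwiddtl".

vpohvcinwiddtl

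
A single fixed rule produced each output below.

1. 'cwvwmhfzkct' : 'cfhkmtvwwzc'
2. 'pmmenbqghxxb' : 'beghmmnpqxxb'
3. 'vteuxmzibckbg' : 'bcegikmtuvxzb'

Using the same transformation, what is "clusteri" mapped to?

eilrstuc

Each output is the input with this applied: sort the characters into alphabetical order, then move the first character to the end.
"clusteri" → "eilrstuc".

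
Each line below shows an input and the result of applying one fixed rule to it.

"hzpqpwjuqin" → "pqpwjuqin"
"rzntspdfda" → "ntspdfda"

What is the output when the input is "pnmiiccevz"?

Looking at the pairs, the operation is to delete the first 2 characters.
Doing the same to "pnmiiccevz": "miiccevz".

miiccevz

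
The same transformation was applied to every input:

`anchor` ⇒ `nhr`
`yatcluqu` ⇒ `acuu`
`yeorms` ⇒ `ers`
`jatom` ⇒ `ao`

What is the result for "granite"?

rnt

Looking at the pairs, the operation is to keep every other character starting from the second (positions 2nd, 4th, 6th, ...).
Applying that to "granite" gives "rnt".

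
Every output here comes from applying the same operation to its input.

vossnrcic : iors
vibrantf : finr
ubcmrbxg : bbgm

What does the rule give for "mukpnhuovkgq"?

What's happening: keep every other character starting from the second (positions 2nd, 4th, 6th, ...), then sort the characters into alphabetical order.
Working it through for "mukpnhuovkgq": intermediate "uphokq", final "hkopqu".
(Check on "vibrantf": → "irnf" → "finr" ✓)

hkopqu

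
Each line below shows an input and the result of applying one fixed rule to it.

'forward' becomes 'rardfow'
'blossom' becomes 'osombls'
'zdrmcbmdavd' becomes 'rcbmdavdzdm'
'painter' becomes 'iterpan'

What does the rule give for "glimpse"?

The transformation: move the first 3 characters to the end (rotate left by 3), then swap the first and last characters.
On "glimpse": the first step gives "mpsegli", and the second then gives "ipseglm".

ipseglm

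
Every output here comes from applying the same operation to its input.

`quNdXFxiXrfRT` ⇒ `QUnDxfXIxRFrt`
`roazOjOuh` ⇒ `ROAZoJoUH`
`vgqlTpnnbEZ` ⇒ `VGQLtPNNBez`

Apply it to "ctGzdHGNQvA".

What's happening: flip the case of every letter.
For "ctGzdHGNQvA" the result is "CTgZDhgnqVa".

CTgZDhgnqVa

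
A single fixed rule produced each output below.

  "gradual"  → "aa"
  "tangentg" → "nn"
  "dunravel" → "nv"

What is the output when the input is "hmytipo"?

What's happening: keep one character in every 3, starting at position 3 (positions 3rd, 6th, 9th, ...).
Doing the same to "hmytipo": "yp".

yp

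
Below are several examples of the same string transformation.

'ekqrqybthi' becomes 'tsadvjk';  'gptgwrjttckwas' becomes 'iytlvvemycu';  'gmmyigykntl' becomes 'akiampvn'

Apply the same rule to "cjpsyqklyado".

The transformation: delete the first 3 characters, then shift every letter 2 places forward in the alphabet (wrapping around).
On "cjpsyqklyado": the first step gives "syqklyado", and the second then gives "uasmnacfq".
(Check on "gmmyigykntl": → "yigykntl" → "akiampvn" ✓)

uasmnacfq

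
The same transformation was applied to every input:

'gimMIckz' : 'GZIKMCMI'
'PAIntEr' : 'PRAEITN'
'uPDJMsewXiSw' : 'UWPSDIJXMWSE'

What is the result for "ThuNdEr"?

Looking at the pairs, the operation is to take characters alternately from the front and the back (1st, last, 2nd, 2nd-last, ...), then convert every letter to uppercase.
For "ThuNdEr" the result is "TRHEUDN".

TRHEUDN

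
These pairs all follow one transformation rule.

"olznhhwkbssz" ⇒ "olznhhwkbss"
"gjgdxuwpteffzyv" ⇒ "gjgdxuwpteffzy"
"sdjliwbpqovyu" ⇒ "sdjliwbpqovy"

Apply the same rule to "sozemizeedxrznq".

In each case the input is transformed by: delete the last character.
For "sozemizeedxrznq" the result is "sozemizeedxrzn".

sozemizeedxrzn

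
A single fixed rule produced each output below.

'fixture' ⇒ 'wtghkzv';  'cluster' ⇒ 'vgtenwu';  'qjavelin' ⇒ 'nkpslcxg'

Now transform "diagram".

What's happening: move the last 3 characters to the front (rotate right by 3), then shift every letter 2 places forward in the alphabet (wrapping around).
For "diagram", step one produces "ramdiag"; step two turns that into "tcofkci".

tcofkci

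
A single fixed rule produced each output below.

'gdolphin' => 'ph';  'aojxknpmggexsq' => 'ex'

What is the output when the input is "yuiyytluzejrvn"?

jr

In each case the input is transformed by: move the last 2 characters to the front (rotate right by 2), then keep only the last 2 characters.
Doing the same to "yuiyytluzejrvn": "jr".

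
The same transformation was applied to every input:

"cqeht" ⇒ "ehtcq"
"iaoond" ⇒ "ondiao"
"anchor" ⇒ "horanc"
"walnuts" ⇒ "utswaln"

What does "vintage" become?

Each output is the input with this applied: move the last 3 characters to the front (rotate right by 3).
Doing the same to "vintage": "agevint".

agevint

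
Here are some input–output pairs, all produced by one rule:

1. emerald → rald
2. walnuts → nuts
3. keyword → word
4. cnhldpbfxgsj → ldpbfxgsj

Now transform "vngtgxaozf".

What's happening: delete the first 3 characters.
Doing the same to "vngtgxaozf": "tgxaozf".

tgxaozf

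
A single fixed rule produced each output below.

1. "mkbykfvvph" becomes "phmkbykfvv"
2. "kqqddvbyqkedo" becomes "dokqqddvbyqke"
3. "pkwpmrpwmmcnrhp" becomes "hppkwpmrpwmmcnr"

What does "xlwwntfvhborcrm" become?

Rule — move the last 2 characters to the front (rotate right by 2).
On "xlwwntfvhborcrm" that produces "rmxlwwntfvhborc".

rmxlwwntfvhborc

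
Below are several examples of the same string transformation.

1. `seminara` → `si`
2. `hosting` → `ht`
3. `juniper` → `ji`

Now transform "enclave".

el

What's happening: move the last 2 characters to the front (rotate right by 2), then keep one character in every 3, starting at position 3 (positions 3rd, 6th, 9th, ...).
For "enclave", step one produces "veencla"; step two turns that into "el".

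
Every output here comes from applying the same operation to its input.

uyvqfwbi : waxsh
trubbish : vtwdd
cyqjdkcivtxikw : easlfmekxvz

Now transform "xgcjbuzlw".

The rule is to shift every letter 2 places forward in the alphabet (wrapping around), then delete the last 3 characters.
For "xgcjbuzlw", step one produces "zieldwbny"; step two turns that into "zieldw".
(Check on "uyvqfwbi": → "waxshydk" → "waxsh" ✓)

zieldw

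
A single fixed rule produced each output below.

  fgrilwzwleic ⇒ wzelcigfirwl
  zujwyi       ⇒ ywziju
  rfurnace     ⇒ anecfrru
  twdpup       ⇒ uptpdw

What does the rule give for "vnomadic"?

dacinvmo

What's happening: swap the front and back halves of the string, then swap each adjacent pair of characters (1↔2, 3↔4, ...).
On "vnomadic": the first step gives "adicvnom", and the second then gives "dacinvmo".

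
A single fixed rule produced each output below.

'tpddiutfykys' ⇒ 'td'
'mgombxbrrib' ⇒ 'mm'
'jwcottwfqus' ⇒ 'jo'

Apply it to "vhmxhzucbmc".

vx

Looking at the pairs, the operation is to keep one character in every 3, starting at position 1 (positions 1st, 4th, 7th, ...), then delete the last 2 characters.
For "vhmxhzucbmc" the result is "vx".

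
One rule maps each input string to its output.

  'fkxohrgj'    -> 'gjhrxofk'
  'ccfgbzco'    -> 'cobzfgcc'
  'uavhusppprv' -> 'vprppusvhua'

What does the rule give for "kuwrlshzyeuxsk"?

The pattern: swap each adjacent pair of characters (1↔2, 3↔4, ...), then reverse the string.
Applying both steps to "kuwrlshzyeuxsk": "ukrwslzheyxuks", then "skuxyehzlswrku".

skuxyehzlswrku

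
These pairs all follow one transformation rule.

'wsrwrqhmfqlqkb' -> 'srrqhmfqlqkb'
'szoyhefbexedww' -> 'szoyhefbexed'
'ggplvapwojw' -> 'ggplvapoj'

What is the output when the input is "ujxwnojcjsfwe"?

ujxnojcjsfe

Looking at the pairs, the operation is to remove every "w".
"ujxwnojcjsfwe" → "ujxnojcjsfe".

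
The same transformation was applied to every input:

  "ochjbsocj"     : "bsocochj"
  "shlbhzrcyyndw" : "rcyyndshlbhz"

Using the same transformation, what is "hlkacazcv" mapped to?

cazchlka

The pattern: delete the last character, then swap the front and back halves of the string.
Doing the same to "hlkacazcv": "cazchlka".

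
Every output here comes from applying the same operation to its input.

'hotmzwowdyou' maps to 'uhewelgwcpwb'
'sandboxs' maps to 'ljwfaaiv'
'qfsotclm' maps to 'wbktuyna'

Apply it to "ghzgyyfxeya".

oggnfmgioph

The transformation: move the first 3 characters to the end (rotate left by 3), then shift every letter 8 places forward in the alphabet (wrapping around).
Applying both steps to "ghzgyyfxeya": "gyyfxeyaghz", then "oggnfmgioph".
(Check on "qfsotclm": → "otclmqfs" → "wbktuyna" ✓)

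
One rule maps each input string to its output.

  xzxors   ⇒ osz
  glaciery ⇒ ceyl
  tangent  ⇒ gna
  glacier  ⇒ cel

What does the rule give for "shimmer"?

Rule — keep every other character starting from the second (positions 2nd, 4th, 6th, ...), then move the first character to the end.
Starting from "shimmer": after the first operation, "hme"; after the second, "meh".

meh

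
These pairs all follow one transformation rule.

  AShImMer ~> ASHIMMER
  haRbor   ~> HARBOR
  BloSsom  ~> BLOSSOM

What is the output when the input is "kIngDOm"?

The pattern: convert every letter to uppercase.
For "kIngDOm" the result is "KINGDOM".

KINGDOM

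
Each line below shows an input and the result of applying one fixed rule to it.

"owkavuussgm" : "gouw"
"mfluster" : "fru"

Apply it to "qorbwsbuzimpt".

boru

Each output is the input with this applied: sort the characters into alphabetical order, then keep one character in every 3, starting at position 2 (positions 2nd, 5th, 8th, ...).
For "qorbwsbuzimpt", step one produces "bbimopqrstuwz"; step two turns that into "boru".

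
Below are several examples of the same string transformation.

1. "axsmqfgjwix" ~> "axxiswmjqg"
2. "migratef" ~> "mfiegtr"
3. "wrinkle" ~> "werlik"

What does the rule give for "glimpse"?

gelsip

Looking at the pairs, the operation is to take characters alternately from the front and the back (1st, last, 2nd, 2nd-last, ...), then delete the last character.
Starting from "glimpse": after the first operation, "gelsipm"; after the second, "gelsip".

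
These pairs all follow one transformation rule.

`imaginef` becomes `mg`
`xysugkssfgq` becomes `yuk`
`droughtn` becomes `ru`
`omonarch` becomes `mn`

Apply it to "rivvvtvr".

iv

The transformation: keep every other character starting from the second (positions 2nd, 4th, 6th, ...), then delete the last 2 characters.
Working it through for "rivvvtvr": intermediate "ivtr", final "iv".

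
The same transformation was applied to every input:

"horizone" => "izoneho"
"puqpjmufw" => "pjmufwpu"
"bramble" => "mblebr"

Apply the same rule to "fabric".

ricfa

What's happening: move the first 3 characters to the end (rotate left by 3), then delete the last character.
For "fabric", step one produces "ricfab"; step two turns that into "ricfa".
(Check on "horizone": → "izonehor" → "izoneho" ✓)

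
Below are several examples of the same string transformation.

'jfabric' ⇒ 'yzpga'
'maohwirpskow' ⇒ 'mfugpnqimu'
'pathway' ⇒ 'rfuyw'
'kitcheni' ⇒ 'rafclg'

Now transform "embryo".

Each output is the input with this applied: shift every letter 2 places backward in the alphabet (wrapping around), then delete the first 2 characters.
Starting from "embryo": after the first operation, "ckzpwm"; after the second, "zpwm".

zpwm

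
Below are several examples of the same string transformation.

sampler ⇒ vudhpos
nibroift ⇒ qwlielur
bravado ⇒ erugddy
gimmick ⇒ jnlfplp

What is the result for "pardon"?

sqdrug

What's happening: shift every letter 3 places forward in the alphabet (wrapping around), then take characters alternately from the front and the back (1st, last, 2nd, 2nd-last, ...).
On "pardon" that produces "sqdrug".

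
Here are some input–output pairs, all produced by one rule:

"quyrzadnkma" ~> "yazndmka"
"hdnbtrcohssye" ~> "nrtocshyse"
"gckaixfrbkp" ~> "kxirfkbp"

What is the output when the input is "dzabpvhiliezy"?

avpihilzey

The rule is to swap each adjacent pair of characters (1↔2, 3↔4, ...), then delete the first 3 characters.
"dzabpvhiliezy" → "zdbavpihilzey" → "avpihilzey".
(Check on "quyrzadnkma": → "uqryazndmka" → "yazndmka" ✓)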